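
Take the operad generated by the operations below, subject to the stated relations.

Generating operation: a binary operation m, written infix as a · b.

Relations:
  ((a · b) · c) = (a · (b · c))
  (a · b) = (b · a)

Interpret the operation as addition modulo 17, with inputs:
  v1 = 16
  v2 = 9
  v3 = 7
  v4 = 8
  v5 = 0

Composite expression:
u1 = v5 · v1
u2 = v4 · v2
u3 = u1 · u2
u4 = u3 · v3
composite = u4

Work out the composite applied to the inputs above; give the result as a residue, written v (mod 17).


6 (mod 17)

(v5 · v1) = 16
(v4 · v2) = 0
((v5 · v1) · (v4 · v2)) = 16
(((v5 · v1) · (v4 · v2)) · v3) = 6


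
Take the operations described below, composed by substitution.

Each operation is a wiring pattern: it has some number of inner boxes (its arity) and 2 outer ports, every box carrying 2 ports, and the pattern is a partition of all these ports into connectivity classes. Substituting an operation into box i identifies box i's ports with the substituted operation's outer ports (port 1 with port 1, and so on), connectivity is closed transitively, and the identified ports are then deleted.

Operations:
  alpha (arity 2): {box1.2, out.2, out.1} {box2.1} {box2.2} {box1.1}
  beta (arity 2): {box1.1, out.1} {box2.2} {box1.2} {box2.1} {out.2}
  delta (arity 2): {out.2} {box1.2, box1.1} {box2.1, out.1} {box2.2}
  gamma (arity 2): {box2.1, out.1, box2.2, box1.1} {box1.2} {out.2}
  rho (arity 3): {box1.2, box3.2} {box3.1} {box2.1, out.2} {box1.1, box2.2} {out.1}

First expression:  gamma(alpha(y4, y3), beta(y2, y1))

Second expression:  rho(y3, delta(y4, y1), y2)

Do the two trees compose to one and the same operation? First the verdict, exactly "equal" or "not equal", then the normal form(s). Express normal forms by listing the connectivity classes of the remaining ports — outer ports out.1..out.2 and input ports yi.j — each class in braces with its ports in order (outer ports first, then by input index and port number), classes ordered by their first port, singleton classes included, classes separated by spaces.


The first composite normalizes to {out.1, y2.1, y4.2} {out.2} {y1.1} {y1.2} {y2.2} {y3.1} {y3.2} {y4.1}
The second composite normalizes to {out.1} {out.2, y1.1} {y1.2} {y2.1} {y2.2, y3.2} {y3.1} {y4.1, y4.2}
The normal forms differ: not equal.

not equal: they reduce to {out.1, y2.1, y4.2} {out.2} {y1.1} {y1.2} {y2.2} {y3.1} {y3.2} {y4.1} and {out.1} {out.2, y1.1} {y1.2} {y2.1} {y2.2, y3.2} {y3.1} {y4.1, y4.2}


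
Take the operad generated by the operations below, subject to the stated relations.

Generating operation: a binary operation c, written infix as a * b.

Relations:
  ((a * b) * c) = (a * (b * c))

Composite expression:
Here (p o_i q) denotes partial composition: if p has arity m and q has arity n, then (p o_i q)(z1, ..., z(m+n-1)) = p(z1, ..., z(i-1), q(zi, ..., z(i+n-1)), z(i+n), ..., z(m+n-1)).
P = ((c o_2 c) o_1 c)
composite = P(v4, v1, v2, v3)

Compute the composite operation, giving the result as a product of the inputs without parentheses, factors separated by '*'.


v4 * v1 * v2 * v3

Every regrouping of c is equal, so read the v-inputs in written order.
(v4 * v1) collapses to v4 * v1
(v2 * v3) collapses to v2 * v3
((v4 * v1) * (v2 * v3)) collapses to v4 * v1 * v2 * v3


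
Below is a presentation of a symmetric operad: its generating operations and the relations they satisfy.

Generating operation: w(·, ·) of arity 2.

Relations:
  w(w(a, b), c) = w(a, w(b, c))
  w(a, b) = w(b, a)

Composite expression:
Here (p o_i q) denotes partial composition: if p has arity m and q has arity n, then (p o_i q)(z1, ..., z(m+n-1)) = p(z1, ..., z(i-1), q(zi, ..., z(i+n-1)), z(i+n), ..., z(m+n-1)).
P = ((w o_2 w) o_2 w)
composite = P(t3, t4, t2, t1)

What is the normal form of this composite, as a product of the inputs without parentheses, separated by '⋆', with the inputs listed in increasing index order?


Reordering under w is free, so list the t-inputs canonically.
w(t4, t2) reduces to t4 ⋆ t2
w(w(t4, t2), t1) reduces to t4 ⋆ t2 ⋆ t1
w(t3, w(w(t4, t2), t1)) reduces to t3 ⋆ t4 ⋆ t2 ⋆ t1
sorting the factors by input index: t1 ⋆ t2 ⋆ t3 ⋆ t4

t1 ⋆ t2 ⋆ t3 ⋆ t4


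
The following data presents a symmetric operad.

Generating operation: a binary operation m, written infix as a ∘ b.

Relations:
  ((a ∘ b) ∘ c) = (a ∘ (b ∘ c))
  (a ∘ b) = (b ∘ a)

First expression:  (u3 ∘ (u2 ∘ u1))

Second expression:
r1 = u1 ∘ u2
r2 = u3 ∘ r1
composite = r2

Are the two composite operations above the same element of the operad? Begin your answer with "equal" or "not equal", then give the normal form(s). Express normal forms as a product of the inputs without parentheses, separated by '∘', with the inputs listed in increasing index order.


equal; the common form is u1 ∘ u2 ∘ u3

In normal form, the first expression is u1 ∘ u2 ∘ u3
In normal form, the second expression is u1 ∘ u2 ∘ u3
One common form — equal.


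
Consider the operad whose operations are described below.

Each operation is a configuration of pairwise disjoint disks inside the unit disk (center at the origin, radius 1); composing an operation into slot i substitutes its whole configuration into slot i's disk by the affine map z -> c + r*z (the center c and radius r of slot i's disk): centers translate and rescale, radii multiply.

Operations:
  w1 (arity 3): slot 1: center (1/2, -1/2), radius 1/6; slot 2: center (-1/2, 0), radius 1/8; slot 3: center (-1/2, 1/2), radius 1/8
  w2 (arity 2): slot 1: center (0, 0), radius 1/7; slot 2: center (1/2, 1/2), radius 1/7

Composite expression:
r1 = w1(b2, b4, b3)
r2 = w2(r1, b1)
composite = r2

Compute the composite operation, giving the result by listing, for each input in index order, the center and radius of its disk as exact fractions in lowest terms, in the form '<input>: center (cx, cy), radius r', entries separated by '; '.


b1: center (1/2, 1/2), radius 1/7; b2: center (1/14, -1/14), radius 1/42; b3: center (-1/14, 1/14), radius 1/56; b4: center (-1/14, 0), radius 1/56


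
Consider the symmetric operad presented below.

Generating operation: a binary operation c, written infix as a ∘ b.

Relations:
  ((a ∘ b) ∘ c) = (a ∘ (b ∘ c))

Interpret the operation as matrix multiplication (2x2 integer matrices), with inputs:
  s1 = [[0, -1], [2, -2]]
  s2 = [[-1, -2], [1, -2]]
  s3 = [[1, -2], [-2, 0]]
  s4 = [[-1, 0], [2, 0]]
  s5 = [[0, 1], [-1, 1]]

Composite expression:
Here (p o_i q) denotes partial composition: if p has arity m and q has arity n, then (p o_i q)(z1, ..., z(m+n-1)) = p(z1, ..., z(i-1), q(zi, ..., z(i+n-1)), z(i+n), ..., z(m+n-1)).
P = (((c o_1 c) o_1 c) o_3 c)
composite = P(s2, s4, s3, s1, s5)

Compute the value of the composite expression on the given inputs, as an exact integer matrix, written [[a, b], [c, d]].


[[9, 3], [15, 5]]

(s2 ∘ s4) = [[-3, 0], [-5, 0]]
(s3 ∘ s1) = [[-4, 3], [0, 2]]
((s2 ∘ s4) ∘ (s3 ∘ s1)) = [[12, -9], [20, -15]]
(((s2 ∘ s4) ∘ (s3 ∘ s1)) ∘ s5) = [[9, 3], [15, 5]]


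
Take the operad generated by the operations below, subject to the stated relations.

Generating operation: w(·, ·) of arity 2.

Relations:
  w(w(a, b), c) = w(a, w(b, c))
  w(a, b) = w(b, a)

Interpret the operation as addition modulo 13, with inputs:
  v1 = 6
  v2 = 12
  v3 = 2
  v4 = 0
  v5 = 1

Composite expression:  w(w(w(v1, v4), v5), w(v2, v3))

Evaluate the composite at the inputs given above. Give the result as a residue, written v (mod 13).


w(v1, v4) = 6
w(w(v1, v4), v5) = 7
w(v2, v3) = 1
w(w(w(v1, v4), v5), w(v2, v3)) = 8

8 (mod 13)


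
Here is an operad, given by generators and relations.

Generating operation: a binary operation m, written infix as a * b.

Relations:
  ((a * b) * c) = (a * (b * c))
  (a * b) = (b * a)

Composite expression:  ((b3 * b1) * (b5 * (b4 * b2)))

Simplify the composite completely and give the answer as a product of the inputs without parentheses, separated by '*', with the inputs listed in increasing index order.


b1 * b2 * b3 * b4 * b5

Any arrangement under m is one operation, so sort the b-inputs.
(b3 * b1) spells out as b3 * b1
(b4 * b2) spells out as b4 * b2
(b5 * (b4 * b2)) spells out as b5 * b4 * b2
((b3 * b1) * (b5 * (b4 * b2))) spells out as b3 * b1 * b5 * b4 * b2
putting the inputs in ascending order: b1 * b2 * b3 * b4 * b5


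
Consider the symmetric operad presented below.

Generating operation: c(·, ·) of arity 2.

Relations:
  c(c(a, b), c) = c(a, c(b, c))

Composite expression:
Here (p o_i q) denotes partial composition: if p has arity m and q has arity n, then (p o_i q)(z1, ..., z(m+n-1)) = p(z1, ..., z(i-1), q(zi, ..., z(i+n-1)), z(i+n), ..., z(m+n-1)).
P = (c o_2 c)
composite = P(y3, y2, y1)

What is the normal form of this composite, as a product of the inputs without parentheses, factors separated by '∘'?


y3 ∘ y2 ∘ y1

All parenthesizations of c agree; list the y-inputs left to right.
c(y2, y1) collapses to y2 ∘ y1
c(y3, c(y2, y1)) collapses to y3 ∘ y2 ∘ y1


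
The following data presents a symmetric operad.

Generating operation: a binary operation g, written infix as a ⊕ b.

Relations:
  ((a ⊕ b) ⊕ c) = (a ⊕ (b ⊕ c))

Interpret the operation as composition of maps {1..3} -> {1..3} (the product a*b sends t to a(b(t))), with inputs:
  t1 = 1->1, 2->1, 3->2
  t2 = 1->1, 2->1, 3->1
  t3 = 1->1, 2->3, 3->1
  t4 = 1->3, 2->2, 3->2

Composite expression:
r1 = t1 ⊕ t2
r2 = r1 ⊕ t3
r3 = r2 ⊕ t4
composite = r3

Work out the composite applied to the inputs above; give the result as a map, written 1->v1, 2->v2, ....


1->1, 2->1, 3->1

(t1 ⊕ t2) = 1->1, 2->1, 3->1
((t1 ⊕ t2) ⊕ t3) = 1->1, 2->1, 3->1
(((t1 ⊕ t2) ⊕ t3) ⊕ t4) = 1->1, 2->1, 3->1


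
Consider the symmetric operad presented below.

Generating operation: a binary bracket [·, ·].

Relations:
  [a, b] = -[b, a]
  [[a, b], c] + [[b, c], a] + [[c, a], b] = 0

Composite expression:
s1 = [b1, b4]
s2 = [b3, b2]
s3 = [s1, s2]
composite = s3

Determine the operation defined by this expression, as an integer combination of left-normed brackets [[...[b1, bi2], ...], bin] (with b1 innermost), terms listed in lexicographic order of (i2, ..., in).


-[[[b1, b4], b2], b3] + [[[b1, b4], b3], b2]

Skip Jacobi rewriting: expand, keep b1-initial words, read off terms.
Composite bracket: [[b1, b4], [b3, b2]]
Each bracket splits as ab - ba, giving 8 signed words (2^3 = 8).
Words beginning with b1 determine it all:
  b1b4b2b3 appears with sign -1, giving the term -[[[b1, b4], b2], b3]
  b1b4b3b2 appears with sign +1, giving the term +[[[b1, b4], b3], b2]


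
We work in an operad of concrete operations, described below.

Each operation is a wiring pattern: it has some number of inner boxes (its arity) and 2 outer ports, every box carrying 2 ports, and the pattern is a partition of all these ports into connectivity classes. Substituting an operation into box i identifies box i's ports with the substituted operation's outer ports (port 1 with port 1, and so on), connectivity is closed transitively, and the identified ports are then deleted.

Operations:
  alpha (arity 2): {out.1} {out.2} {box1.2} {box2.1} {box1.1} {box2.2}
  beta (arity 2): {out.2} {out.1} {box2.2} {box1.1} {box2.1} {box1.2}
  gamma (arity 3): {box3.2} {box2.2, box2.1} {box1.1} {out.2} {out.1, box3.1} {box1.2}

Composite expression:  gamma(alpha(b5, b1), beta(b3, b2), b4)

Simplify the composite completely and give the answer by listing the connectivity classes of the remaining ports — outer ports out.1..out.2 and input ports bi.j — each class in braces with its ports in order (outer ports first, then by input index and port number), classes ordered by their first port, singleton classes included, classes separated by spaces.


{out.1, b4.1} {out.2} {b1.1} {b1.2} {b2.1} {b2.2} {b3.1} {b3.2} {b4.2} {b5.1} {b5.2}

After gluing at gamma, chains via deleted ports link the b-ports.
the subtree at alpha composes to {out.1} {out.2} {b1.1} {b1.2} {b5.1} {b5.2} on (b5, b1); out.j = own outer ports
the subtree at beta composes to {out.1} {out.2} {b2.1} {b2.2} {b3.1} {b3.2} on (b3, b2); out.j = own outer ports
the subtree at gamma composes to {out.1, b4.1} {out.2} {b1.1} {b1.2} {b2.1} {b2.2} {b3.1} {b3.2} {b4.2} {b5.1} {b5.2} on (b5, b1, b3, b2, b4); out.j = own outer ports


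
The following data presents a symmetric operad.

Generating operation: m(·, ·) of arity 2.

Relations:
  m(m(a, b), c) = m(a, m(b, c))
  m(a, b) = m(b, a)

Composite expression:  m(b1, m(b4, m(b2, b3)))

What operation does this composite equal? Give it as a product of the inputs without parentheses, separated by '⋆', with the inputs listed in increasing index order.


Both nesting and order wash out for m; what remains is which b's occur.
m(b2, b3) flattens to b2 ⋆ b3
m(b4, m(b2, b3)) flattens to b4 ⋆ b2 ⋆ b3
m(b1, m(b4, m(b2, b3))) flattens to b1 ⋆ b4 ⋆ b2 ⋆ b3
the factors in increasing index order: b1 ⋆ b2 ⋆ b3 ⋆ b4

b1 ⋆ b2 ⋆ b3 ⋆ b4


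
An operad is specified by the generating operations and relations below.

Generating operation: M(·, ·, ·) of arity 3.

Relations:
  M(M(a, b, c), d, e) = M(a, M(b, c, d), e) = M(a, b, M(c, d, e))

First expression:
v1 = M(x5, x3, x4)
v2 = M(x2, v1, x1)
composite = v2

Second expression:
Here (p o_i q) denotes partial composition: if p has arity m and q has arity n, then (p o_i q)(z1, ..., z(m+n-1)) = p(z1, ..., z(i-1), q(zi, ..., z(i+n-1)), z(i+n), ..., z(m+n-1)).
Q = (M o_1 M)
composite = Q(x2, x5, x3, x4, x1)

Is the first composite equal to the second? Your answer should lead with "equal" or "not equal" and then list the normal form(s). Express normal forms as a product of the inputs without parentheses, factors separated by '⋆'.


equal: each reduces to x2 ⋆ x5 ⋆ x3 ⋆ x4 ⋆ x1

Normal form of the first expression: x2 ⋆ x5 ⋆ x3 ⋆ x4 ⋆ x1
Normal form of the second expression: x2 ⋆ x5 ⋆ x3 ⋆ x4 ⋆ x1
Identical normal forms: equal.


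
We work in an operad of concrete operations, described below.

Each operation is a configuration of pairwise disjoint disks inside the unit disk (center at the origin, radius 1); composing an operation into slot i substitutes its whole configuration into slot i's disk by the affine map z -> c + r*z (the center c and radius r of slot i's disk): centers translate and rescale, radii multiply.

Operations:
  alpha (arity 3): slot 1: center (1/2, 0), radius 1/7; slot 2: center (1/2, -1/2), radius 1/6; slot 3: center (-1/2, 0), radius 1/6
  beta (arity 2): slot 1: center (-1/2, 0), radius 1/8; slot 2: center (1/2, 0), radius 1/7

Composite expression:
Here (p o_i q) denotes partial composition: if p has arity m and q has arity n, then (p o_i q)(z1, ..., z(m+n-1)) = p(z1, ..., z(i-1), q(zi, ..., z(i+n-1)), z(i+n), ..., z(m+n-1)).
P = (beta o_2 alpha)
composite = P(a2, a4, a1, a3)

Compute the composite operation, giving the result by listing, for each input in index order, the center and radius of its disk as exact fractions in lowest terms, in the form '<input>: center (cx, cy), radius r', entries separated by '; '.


a1: center (4/7, -1/14), radius 1/42; a2: center (-1/2, 0), radius 1/8; a3: center (3/7, 0), radius 1/42; a4: center (4/7, 0), radius 1/49

Affine substitution under beta: radii multiply and a-centers shift.
a2 passes through 1 substitution, ending at center (-1/2, 0), radius 1/8
a4 passes through 2 substitutions, ending at center (4/7, 0), radius 1/49
a1 passes through 2 substitutions, ending at center (4/7, -1/14), radius 1/42
a3 passes through 2 substitutions, ending at center (3/7, 0), radius 1/42


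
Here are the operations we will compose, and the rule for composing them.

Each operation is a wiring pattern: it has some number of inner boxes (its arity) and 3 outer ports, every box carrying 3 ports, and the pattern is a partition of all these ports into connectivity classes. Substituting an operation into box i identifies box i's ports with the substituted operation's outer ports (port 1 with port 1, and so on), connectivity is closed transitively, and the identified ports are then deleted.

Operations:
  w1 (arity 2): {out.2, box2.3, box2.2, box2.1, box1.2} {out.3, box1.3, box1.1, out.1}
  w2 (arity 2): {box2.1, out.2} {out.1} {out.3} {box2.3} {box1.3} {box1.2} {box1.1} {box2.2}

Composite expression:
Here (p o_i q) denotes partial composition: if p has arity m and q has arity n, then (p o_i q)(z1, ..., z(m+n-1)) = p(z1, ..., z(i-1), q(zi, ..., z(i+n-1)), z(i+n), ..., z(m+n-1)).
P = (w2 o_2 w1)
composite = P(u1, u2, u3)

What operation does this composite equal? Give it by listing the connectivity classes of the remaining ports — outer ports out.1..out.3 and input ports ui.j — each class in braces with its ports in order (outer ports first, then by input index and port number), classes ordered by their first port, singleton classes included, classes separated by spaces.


{out.1} {out.2, u2.1, u2.3} {out.3} {u1.1} {u1.2} {u1.3} {u2.2, u3.1, u3.2, u3.3}

Connectivity passes through glued w2-boundaries; trace each wire chain.
w1 over (u2, u3) gives {out.1, out.3, u2.1, u2.3} {out.2, u2.2, u3.1, u3.2, u3.3}, out.j being that stage's outer ports
w2 over (u1, u2, u3) gives {out.1} {out.2, u2.1, u2.3} {out.3} {u1.1} {u1.2} {u1.3} {u2.2, u3.1, u3.2, u3.3}, out.j being that stage's outer ports


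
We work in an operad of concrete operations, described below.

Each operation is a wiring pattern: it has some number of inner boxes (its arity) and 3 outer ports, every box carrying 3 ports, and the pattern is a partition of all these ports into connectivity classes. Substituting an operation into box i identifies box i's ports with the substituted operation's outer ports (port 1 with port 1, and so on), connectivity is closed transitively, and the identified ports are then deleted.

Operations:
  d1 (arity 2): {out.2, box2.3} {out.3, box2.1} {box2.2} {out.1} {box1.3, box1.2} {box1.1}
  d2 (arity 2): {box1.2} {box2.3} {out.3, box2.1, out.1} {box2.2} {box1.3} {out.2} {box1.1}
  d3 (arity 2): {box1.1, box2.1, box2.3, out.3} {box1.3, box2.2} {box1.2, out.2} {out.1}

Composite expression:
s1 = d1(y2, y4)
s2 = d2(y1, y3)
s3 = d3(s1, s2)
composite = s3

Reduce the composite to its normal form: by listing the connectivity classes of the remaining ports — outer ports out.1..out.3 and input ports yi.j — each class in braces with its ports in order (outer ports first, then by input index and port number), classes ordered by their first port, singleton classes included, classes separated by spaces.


{out.1} {out.2, y4.3} {out.3, y3.1} {y1.1} {y1.2} {y1.3} {y2.1} {y2.2, y2.3} {y3.2} {y3.3} {y4.1} {y4.2}

After gluing at d3, chains via deleted ports link the y-ports.
after d1, the pattern on (y2, y4) reads {out.1} {out.2, y4.3} {out.3, y4.1} {y2.1} {y2.2, y2.3} {y4.2} (out.j = its outer ports)
after d2, the pattern on (y1, y3) reads {out.1, out.3, y3.1} {out.2} {y1.1} {y1.2} {y1.3} {y3.2} {y3.3} (out.j = its outer ports)
after d3, the pattern on (y2, y4, y1, y3) reads {out.1} {out.2, y4.3} {out.3, y3.1} {y1.1} {y1.2} {y1.3} {y2.1} {y2.2, y2.3} {y3.2} {y3.3} {y4.1} {y4.2} (out.j = its outer ports)


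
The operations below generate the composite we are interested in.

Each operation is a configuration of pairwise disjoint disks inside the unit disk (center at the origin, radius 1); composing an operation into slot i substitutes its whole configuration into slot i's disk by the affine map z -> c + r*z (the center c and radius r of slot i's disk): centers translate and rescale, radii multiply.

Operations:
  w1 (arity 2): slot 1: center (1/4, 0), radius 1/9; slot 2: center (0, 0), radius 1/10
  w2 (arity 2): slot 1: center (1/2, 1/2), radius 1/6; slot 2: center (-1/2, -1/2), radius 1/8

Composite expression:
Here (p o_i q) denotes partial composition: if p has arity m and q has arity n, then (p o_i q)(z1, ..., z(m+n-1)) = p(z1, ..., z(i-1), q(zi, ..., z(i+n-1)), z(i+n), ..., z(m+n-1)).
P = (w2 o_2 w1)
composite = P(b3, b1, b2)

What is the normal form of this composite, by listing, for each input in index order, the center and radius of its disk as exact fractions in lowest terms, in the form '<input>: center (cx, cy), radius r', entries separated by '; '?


Nesting under w2 composes maps z -> c + r*z down each b-path.
tracing b3 down its 1-map path: center (1/2, 1/2), radius 1/6
tracing b1 down its 2-map path: center (-15/32, -1/2), radius 1/72
tracing b2 down its 2-map path: center (-1/2, -1/2), radius 1/80

b1: center (-15/32, -1/2), radius 1/72; b2: center (-1/2, -1/2), radius 1/80; b3: center (1/2, 1/2), radius 1/6


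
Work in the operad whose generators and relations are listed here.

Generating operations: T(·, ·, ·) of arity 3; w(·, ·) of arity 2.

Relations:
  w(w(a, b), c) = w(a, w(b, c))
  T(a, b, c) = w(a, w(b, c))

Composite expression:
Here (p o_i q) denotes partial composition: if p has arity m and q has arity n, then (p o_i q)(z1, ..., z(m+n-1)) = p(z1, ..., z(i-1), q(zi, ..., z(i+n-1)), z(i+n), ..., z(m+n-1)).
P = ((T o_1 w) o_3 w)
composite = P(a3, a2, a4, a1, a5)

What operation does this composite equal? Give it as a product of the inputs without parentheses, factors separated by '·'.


Associativity of T dissolves the nesting; only the a-input order survives.
w(a3, a2) collapses to a3 · a2
w(a4, a1) collapses to a4 · a1
T(w(a3, a2), w(a4, a1), a5) collapses to a3 · a2 · a4 · a1 · a5

a3 · a2 · a4 · a1 · a5


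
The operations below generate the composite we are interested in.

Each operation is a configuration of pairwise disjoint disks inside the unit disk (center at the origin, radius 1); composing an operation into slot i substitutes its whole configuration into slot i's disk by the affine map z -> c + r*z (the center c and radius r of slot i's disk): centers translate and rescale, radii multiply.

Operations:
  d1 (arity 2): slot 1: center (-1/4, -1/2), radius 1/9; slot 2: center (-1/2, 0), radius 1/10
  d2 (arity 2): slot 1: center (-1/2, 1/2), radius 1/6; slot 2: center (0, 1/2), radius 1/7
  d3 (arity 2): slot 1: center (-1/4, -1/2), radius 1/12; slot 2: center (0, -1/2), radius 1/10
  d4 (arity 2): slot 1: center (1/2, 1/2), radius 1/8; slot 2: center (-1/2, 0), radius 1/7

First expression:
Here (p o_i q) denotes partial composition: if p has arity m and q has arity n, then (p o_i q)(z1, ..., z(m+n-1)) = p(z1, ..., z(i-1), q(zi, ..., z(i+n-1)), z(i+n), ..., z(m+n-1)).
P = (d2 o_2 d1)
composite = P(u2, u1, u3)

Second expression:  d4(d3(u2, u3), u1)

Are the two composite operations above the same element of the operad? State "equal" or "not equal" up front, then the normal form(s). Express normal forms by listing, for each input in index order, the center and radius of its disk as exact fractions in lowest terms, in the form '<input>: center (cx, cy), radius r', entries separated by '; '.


not equal: they reduce to u1: center (-1/28, 3/7), radius 1/63; u2: center (-1/2, 1/2), radius 1/6; u3: center (-1/14, 1/2), radius 1/70 and u1: center (-1/2, 0), radius 1/7; u2: center (15/32, 7/16), radius 1/96; u3: center (1/2, 7/16), radius 1/80

In normal form, the first expression is u1: center (-1/28, 3/7), radius 1/63; u2: center (-1/2, 1/2), radius 1/6; u3: center (-1/14, 1/2), radius 1/70
In normal form, the second expression is u1: center (-1/2, 0), radius 1/7; u2: center (15/32, 7/16), radius 1/96; u3: center (1/2, 7/16), radius 1/80
Distinct normal forms: not equal.


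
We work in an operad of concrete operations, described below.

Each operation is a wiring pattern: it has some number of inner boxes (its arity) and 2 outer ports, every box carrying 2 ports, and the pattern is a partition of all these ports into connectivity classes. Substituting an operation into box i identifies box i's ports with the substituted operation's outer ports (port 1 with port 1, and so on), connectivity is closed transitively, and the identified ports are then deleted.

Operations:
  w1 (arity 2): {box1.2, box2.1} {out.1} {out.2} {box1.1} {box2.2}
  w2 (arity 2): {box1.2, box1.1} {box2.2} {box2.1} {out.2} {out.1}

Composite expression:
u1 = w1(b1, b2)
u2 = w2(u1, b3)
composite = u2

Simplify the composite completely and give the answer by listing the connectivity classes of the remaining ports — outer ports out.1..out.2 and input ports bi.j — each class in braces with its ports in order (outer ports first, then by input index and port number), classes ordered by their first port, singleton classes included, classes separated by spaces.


{out.1} {out.2} {b1.1} {b1.2, b2.1} {b2.2} {b3.1} {b3.2}

Treat the ports identified at w2 as solder joints: merge, then drop.
through w1, on inputs (b1, b2): {out.1} {out.2} {b1.1} {b1.2, b2.1} {b2.2} (out.j = stage outer ports)
through w2, on inputs (b1, b2, b3): {out.1} {out.2} {b1.1} {b1.2, b2.1} {b2.2} {b3.1} {b3.2} (out.j = stage outer ports)


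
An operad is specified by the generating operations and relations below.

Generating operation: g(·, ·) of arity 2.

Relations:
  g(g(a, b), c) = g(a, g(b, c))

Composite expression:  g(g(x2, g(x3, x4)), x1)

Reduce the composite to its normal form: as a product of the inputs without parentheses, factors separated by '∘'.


Key point: g is associative — brackets drop, the x-order remains.
g(x3, x4) linearizes to x3 ∘ x4
g(x2, g(x3, x4)) linearizes to x2 ∘ x3 ∘ x4
g(g(x2, g(x3, x4)), x1) linearizes to x2 ∘ x3 ∘ x4 ∘ x1

x2 ∘ x3 ∘ x4 ∘ x1


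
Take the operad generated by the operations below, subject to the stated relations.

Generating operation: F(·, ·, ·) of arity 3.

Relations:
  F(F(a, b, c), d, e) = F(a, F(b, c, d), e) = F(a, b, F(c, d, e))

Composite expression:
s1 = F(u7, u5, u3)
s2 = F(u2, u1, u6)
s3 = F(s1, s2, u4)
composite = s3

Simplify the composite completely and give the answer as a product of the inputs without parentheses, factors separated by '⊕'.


The F-tree's shape is irrelevant; the u-reading-order decides.
F(u7, u5, u3) linearizes to u7 ⊕ u5 ⊕ u3
F(u2, u1, u6) linearizes to u2 ⊕ u1 ⊕ u6
F(F(u7, u5, u3), F(u2, u1, u6), u4) linearizes to u7 ⊕ u5 ⊕ u3 ⊕ u2 ⊕ u1 ⊕ u6 ⊕ u4

u7 ⊕ u5 ⊕ u3 ⊕ u2 ⊕ u1 ⊕ u6 ⊕ u4


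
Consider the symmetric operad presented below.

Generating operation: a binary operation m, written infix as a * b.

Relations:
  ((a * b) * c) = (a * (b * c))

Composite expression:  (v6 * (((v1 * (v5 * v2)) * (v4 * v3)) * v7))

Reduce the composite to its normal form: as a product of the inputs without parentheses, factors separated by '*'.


Every regrouping of m is equal, so read the v-inputs in written order.
(v5 * v2) spells out as v5 * v2
(v1 * (v5 * v2)) spells out as v1 * v5 * v2
(v4 * v3) spells out as v4 * v3
((v1 * (v5 * v2)) * (v4 * v3)) spells out as v1 * v5 * v2 * v4 * v3
(((v1 * (v5 * v2)) * (v4 * v3)) * v7) spells out as v1 * v5 * v2 * v4 * v3 * v7
(v6 * (((v1 * (v5 * v2)) * (v4 * v3)) * v7)) spells out as v6 * v1 * v5 * v2 * v4 * v3 * v7

v6 * v1 * v5 * v2 * v4 * v3 * v7


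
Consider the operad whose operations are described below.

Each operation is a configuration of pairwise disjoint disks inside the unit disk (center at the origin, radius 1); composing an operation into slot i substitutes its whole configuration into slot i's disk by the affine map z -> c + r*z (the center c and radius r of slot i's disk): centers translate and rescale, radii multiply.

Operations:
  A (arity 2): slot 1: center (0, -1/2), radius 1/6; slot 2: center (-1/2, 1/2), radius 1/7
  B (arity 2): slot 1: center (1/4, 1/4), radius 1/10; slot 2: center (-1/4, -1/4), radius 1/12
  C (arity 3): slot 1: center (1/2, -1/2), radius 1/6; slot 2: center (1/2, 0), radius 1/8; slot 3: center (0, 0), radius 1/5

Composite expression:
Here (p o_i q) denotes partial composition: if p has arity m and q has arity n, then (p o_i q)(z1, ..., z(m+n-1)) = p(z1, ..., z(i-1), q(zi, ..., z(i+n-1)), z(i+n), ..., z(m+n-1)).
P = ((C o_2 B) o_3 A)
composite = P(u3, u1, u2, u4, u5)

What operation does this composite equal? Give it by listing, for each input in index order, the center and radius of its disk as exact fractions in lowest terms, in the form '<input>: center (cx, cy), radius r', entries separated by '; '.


u1: center (17/32, 1/32), radius 1/80; u2: center (15/32, -7/192), radius 1/576; u3: center (1/2, -1/2), radius 1/6; u4: center (89/192, -5/192), radius 1/672; u5: center (0, 0), radius 1/5

Follow each u-input down from C: c' goes to c + r*c', radius to r*r'.
input u3: applying the 1 nested substitution gives center (1/2, -1/2), radius 1/6
input u1: applying the 2 nested substitutions gives center (17/32, 1/32), radius 1/80
input u2: applying the 3 nested substitutions gives center (15/32, -7/192), radius 1/576
input u4: applying the 3 nested substitutions gives center (89/192, -5/192), radius 1/672
input u5: applying the 1 nested substitution gives center (0, 0), radius 1/5


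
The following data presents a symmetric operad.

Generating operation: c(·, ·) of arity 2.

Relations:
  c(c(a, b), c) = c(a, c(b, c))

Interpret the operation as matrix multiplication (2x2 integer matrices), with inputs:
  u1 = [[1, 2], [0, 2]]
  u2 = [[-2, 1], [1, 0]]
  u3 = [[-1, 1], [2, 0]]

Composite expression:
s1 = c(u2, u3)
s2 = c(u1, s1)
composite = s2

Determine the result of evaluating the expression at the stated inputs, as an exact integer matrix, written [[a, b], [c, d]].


[[2, 0], [-2, 2]]

c(u2, u3) = [[4, -2], [-1, 1]]
c(u1, c(u2, u3)) = [[2, 0], [-2, 2]]


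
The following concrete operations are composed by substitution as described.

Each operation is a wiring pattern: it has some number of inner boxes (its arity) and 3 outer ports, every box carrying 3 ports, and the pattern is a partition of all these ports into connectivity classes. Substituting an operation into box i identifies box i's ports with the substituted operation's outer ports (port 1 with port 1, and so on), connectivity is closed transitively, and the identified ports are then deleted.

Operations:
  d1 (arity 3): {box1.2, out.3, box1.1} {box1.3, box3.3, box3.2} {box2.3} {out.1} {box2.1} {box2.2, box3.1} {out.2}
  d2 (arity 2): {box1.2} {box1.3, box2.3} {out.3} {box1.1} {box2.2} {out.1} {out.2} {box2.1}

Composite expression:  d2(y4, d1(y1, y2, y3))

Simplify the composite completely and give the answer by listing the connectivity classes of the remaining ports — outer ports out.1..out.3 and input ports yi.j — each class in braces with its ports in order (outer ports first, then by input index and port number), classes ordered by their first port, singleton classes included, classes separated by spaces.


{out.1} {out.2} {out.3} {y1.1, y1.2, y4.3} {y1.3, y3.2, y3.3} {y2.1} {y2.2, y3.1} {y2.3} {y4.1} {y4.2}


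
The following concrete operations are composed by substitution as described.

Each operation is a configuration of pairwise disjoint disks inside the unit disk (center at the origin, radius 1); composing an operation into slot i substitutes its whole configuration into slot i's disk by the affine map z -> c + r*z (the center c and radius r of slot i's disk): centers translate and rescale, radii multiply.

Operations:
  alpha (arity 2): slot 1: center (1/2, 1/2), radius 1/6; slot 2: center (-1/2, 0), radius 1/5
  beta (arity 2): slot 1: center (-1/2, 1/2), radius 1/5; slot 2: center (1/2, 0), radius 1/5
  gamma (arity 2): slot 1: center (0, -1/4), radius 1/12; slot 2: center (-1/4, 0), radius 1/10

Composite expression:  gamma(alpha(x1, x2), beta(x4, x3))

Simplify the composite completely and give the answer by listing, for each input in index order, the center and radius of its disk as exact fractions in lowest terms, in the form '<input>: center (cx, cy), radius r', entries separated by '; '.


x1: center (1/24, -5/24), radius 1/72; x2: center (-1/24, -1/4), radius 1/60; x3: center (-1/5, 0), radius 1/50; x4: center (-3/10, 1/20), radius 1/50

Below gamma, radii multiply path by path; the x-disk centers shift.
tracing x1 down its 2-map path: center (1/24, -5/24), radius 1/72
tracing x2 down its 2-map path: center (-1/24, -1/4), radius 1/60
tracing x4 down its 2-map path: center (-3/10, 1/20), radius 1/50
tracing x3 down its 2-map path: center (-1/5, 0), radius 1/50


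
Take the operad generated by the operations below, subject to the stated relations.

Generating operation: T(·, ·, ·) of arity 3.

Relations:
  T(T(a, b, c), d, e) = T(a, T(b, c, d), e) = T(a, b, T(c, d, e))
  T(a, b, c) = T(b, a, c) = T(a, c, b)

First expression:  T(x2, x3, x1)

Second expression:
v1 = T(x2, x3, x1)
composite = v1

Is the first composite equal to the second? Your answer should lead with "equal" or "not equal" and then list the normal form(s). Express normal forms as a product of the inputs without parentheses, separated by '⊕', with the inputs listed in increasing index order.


equal; both compose to x1 ⊕ x2 ⊕ x3

In normal form, the first expression is x1 ⊕ x2 ⊕ x3
In normal form, the second expression is x1 ⊕ x2 ⊕ x3
The forms coincide; equal.


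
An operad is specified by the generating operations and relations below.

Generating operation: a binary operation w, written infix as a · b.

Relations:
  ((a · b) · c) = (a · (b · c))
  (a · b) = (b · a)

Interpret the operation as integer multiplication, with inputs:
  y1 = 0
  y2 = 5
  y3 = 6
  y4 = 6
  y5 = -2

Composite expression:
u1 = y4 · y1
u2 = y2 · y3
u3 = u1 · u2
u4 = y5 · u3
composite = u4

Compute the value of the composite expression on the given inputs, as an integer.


0

(y4 · y1) = 0
(y2 · y3) = 30
((y4 · y1) · (y2 · y3)) = 0
(y5 · ((y4 · y1) · (y2 · y3))) = 0


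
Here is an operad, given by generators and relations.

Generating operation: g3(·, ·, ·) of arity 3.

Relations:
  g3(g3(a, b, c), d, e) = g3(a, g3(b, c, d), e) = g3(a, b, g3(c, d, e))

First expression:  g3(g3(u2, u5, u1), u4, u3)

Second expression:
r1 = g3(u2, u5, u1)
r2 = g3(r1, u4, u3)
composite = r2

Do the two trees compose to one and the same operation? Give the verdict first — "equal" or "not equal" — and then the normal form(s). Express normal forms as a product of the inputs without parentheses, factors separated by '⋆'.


equal: each reduces to u2 ⋆ u5 ⋆ u1 ⋆ u4 ⋆ u3

In normal form, the first expression is u2 ⋆ u5 ⋆ u1 ⋆ u4 ⋆ u3
In normal form, the second expression is u2 ⋆ u5 ⋆ u1 ⋆ u4 ⋆ u3
Identical normal forms: equal.


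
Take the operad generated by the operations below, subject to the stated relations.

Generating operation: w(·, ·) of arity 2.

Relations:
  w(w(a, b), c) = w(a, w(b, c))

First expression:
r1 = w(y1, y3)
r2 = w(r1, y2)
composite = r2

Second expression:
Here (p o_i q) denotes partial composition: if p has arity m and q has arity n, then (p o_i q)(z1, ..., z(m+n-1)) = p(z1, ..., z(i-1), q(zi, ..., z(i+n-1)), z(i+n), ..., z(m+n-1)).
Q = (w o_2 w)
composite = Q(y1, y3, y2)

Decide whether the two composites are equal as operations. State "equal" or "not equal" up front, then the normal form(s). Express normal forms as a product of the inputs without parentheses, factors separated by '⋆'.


equal; the common form is y1 ⋆ y3 ⋆ y2

The first composite normalizes to y1 ⋆ y3 ⋆ y2
The second composite normalizes to y1 ⋆ y3 ⋆ y2
Both agree, so they are equal.


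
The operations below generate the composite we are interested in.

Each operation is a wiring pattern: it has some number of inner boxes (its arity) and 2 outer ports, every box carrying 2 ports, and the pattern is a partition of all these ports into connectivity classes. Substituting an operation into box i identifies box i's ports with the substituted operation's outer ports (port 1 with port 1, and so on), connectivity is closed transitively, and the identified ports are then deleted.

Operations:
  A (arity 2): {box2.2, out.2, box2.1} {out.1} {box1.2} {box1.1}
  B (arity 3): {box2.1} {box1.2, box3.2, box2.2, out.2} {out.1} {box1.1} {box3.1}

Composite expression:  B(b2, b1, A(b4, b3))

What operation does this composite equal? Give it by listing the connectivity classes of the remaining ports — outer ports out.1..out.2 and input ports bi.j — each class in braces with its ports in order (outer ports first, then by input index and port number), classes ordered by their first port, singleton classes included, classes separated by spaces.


{out.1} {out.2, b1.2, b2.2, b3.1, b3.2} {b1.1} {b2.1} {b4.1} {b4.2}

After gluing at B, chains via deleted ports link the b-ports.
composing A on (b4, b3), with out.j its own outer ports: {out.1} {out.2, b3.1, b3.2} {b4.1} {b4.2}
composing B on (b2, b1, b4, b3), with out.j its own outer ports: {out.1} {out.2, b1.2, b2.2, b3.1, b3.2} {b1.1} {b2.1} {b4.1} {b4.2}


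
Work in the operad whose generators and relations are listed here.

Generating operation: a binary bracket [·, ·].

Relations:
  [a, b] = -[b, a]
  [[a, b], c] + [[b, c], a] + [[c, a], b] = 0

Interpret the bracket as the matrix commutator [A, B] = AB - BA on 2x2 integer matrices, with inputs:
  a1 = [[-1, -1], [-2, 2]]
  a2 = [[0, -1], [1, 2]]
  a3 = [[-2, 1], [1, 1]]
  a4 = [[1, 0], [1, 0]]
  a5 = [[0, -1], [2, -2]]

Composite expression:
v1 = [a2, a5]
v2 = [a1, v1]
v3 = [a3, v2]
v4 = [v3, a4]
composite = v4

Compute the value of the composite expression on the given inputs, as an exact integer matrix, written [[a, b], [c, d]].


[[38, -38], [-2, -38]]

[a2, a5] = [[-1, 4], [6, 1]]
[a1, [a2, a5]] = [[2, -14], [22, -2]]
[a3, [a1, [a2, a5]]] = [[36, 38], [70, -36]]
[[a3, [a1, [a2, a5]]], a4] = [[38, -38], [-2, -38]]


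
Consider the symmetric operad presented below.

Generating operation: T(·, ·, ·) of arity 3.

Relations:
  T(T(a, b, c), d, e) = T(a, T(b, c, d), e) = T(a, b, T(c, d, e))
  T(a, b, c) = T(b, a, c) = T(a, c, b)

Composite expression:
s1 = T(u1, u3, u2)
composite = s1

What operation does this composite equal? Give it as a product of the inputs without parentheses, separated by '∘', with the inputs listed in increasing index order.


u1 ∘ u2 ∘ u3


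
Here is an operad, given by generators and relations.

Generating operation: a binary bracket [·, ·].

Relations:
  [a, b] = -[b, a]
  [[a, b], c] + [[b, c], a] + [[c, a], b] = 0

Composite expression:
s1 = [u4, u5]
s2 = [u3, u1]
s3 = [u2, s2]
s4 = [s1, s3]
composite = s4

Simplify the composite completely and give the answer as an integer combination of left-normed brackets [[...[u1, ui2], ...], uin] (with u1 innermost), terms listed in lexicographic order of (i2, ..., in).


-[[[[u1, u3], u2], u4], u5] + [[[[u1, u3], u2], u5], u4]

Skip Jacobi rewriting: expand, keep u1-initial words, read off terms.
Composite bracket: [[u4, u5], [u2, [u3, u1]]]
Full expansion: 16 signed words from ab - ba (2^4 = 16).
Coefficients come from the u1-initial words:
  u1u3u2u4u5 (sign -1) contributes -[[[[u1, u3], u2], u4], u5]
  u1u3u2u5u4 (sign +1) contributes +[[[[u1, u3], u2], u5], u4]


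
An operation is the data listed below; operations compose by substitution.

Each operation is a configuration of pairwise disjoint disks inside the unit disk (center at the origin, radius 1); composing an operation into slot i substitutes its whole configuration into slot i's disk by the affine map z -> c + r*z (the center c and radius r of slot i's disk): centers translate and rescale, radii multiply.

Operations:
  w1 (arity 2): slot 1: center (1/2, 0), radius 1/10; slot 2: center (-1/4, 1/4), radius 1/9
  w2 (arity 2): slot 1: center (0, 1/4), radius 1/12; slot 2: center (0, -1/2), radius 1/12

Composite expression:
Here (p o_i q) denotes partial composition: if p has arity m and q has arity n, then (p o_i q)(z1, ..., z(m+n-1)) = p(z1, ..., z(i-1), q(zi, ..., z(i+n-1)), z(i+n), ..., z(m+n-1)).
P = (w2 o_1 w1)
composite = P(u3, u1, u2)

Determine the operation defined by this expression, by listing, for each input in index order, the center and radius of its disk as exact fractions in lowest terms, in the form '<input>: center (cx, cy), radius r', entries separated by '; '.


Below w2, radii multiply path by path; the u-disk centers shift.
tracing u3 down its 2-map path: center (1/24, 1/4), radius 1/120
tracing u1 down its 2-map path: center (-1/48, 13/48), radius 1/108
tracing u2 down its 1-map path: center (0, -1/2), radius 1/12

u1: center (-1/48, 13/48), radius 1/108; u2: center (0, -1/2), radius 1/12; u3: center (1/24, 1/4), radius 1/120


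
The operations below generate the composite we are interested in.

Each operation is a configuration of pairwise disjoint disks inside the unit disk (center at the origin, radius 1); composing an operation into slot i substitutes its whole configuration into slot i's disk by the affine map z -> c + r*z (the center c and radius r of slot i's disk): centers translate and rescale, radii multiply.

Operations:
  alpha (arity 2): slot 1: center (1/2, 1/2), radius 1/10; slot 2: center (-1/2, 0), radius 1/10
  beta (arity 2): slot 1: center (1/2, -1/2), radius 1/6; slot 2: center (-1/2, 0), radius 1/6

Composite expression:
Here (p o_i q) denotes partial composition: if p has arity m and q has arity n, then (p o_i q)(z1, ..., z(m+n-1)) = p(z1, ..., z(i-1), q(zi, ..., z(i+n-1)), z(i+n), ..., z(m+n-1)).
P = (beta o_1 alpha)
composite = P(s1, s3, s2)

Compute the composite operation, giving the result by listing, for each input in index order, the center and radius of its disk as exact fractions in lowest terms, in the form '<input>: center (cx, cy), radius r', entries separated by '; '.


s1: center (7/12, -5/12), radius 1/60; s2: center (-1/2, 0), radius 1/6; s3: center (5/12, -1/2), radius 1/60
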